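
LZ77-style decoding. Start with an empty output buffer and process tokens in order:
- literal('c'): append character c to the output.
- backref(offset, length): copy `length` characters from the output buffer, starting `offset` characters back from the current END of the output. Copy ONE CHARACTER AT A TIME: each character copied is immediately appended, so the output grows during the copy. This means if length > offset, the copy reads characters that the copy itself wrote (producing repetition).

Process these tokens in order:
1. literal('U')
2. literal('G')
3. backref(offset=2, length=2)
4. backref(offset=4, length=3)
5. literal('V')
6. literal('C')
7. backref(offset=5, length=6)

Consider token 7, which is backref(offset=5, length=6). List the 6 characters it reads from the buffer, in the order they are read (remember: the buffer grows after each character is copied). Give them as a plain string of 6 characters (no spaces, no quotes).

Answer: UGUVCU

Derivation:
Token 1: literal('U'). Output: "U"
Token 2: literal('G'). Output: "UG"
Token 3: backref(off=2, len=2). Copied 'UG' from pos 0. Output: "UGUG"
Token 4: backref(off=4, len=3). Copied 'UGU' from pos 0. Output: "UGUGUGU"
Token 5: literal('V'). Output: "UGUGUGUV"
Token 6: literal('C'). Output: "UGUGUGUVC"
Token 7: backref(off=5, len=6). Buffer before: "UGUGUGUVC" (len 9)
  byte 1: read out[4]='U', append. Buffer now: "UGUGUGUVCU"
  byte 2: read out[5]='G', append. Buffer now: "UGUGUGUVCUG"
  byte 3: read out[6]='U', append. Buffer now: "UGUGUGUVCUGU"
  byte 4: read out[7]='V', append. Buffer now: "UGUGUGUVCUGUV"
  byte 5: read out[8]='C', append. Buffer now: "UGUGUGUVCUGUVC"
  byte 6: read out[9]='U', append. Buffer now: "UGUGUGUVCUGUVCU"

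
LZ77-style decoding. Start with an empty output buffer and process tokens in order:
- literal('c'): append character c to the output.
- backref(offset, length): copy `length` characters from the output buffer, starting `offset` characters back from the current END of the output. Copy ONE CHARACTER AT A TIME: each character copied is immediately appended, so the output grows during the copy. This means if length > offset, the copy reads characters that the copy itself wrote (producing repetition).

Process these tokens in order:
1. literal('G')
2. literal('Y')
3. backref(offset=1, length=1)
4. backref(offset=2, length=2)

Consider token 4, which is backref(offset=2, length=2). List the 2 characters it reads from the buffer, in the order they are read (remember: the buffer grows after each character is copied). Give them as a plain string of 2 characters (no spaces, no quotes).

Answer: YY

Derivation:
Token 1: literal('G'). Output: "G"
Token 2: literal('Y'). Output: "GY"
Token 3: backref(off=1, len=1). Copied 'Y' from pos 1. Output: "GYY"
Token 4: backref(off=2, len=2). Buffer before: "GYY" (len 3)
  byte 1: read out[1]='Y', append. Buffer now: "GYYY"
  byte 2: read out[2]='Y', append. Buffer now: "GYYYY"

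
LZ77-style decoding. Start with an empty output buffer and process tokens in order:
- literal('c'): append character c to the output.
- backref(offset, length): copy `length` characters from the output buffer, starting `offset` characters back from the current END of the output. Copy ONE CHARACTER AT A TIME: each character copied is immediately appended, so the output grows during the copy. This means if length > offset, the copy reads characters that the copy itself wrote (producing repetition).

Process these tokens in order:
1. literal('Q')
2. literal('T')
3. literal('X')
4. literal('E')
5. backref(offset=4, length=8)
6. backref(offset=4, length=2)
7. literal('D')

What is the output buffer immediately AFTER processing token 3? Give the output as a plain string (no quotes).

Token 1: literal('Q'). Output: "Q"
Token 2: literal('T'). Output: "QT"
Token 3: literal('X'). Output: "QTX"

Answer: QTX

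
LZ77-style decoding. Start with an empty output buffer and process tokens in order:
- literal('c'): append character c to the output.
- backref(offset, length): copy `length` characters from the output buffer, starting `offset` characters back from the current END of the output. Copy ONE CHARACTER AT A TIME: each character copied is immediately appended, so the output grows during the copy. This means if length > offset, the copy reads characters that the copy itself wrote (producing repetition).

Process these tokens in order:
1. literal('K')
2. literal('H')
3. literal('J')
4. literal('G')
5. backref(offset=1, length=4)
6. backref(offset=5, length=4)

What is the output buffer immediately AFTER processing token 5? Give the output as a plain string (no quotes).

Token 1: literal('K'). Output: "K"
Token 2: literal('H'). Output: "KH"
Token 3: literal('J'). Output: "KHJ"
Token 4: literal('G'). Output: "KHJG"
Token 5: backref(off=1, len=4) (overlapping!). Copied 'GGGG' from pos 3. Output: "KHJGGGGG"

Answer: KHJGGGGG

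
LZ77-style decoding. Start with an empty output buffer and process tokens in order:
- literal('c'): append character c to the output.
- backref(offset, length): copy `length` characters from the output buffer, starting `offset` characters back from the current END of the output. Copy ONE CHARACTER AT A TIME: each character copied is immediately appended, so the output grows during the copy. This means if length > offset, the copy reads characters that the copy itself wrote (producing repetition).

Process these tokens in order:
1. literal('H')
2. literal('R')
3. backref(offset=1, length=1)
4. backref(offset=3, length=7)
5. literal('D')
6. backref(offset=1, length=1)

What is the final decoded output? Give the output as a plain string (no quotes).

Answer: HRRHRRHRRHDD

Derivation:
Token 1: literal('H'). Output: "H"
Token 2: literal('R'). Output: "HR"
Token 3: backref(off=1, len=1). Copied 'R' from pos 1. Output: "HRR"
Token 4: backref(off=3, len=7) (overlapping!). Copied 'HRRHRRH' from pos 0. Output: "HRRHRRHRRH"
Token 5: literal('D'). Output: "HRRHRRHRRHD"
Token 6: backref(off=1, len=1). Copied 'D' from pos 10. Output: "HRRHRRHRRHDD"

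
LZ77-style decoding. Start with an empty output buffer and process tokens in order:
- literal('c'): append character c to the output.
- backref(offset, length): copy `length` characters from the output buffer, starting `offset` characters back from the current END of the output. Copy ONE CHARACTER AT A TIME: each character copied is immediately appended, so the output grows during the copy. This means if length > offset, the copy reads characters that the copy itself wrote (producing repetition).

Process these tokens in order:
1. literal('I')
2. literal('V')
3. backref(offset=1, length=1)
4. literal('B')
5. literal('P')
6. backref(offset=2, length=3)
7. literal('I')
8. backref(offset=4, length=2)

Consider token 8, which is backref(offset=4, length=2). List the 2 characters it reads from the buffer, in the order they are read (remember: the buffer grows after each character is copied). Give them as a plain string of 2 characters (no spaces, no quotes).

Token 1: literal('I'). Output: "I"
Token 2: literal('V'). Output: "IV"
Token 3: backref(off=1, len=1). Copied 'V' from pos 1. Output: "IVV"
Token 4: literal('B'). Output: "IVVB"
Token 5: literal('P'). Output: "IVVBP"
Token 6: backref(off=2, len=3) (overlapping!). Copied 'BPB' from pos 3. Output: "IVVBPBPB"
Token 7: literal('I'). Output: "IVVBPBPBI"
Token 8: backref(off=4, len=2). Buffer before: "IVVBPBPBI" (len 9)
  byte 1: read out[5]='B', append. Buffer now: "IVVBPBPBIB"
  byte 2: read out[6]='P', append. Buffer now: "IVVBPBPBIBP"

Answer: BP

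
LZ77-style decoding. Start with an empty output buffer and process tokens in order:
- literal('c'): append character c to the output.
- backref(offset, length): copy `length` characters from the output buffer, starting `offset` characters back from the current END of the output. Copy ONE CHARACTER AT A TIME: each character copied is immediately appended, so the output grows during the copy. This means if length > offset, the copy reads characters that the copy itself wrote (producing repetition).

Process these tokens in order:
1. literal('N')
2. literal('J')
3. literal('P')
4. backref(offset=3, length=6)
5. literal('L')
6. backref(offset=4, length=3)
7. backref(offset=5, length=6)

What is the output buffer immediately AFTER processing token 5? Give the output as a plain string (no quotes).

Token 1: literal('N'). Output: "N"
Token 2: literal('J'). Output: "NJ"
Token 3: literal('P'). Output: "NJP"
Token 4: backref(off=3, len=6) (overlapping!). Copied 'NJPNJP' from pos 0. Output: "NJPNJPNJP"
Token 5: literal('L'). Output: "NJPNJPNJPL"

Answer: NJPNJPNJPL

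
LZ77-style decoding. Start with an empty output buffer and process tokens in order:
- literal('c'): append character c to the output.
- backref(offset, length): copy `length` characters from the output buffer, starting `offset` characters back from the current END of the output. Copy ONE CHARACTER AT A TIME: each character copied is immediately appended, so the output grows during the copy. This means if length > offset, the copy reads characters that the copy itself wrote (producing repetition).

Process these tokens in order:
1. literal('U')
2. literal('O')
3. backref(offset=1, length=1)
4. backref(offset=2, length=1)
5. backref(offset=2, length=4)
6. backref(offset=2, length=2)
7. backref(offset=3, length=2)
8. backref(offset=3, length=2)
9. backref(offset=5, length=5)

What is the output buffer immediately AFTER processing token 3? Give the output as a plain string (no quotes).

Answer: UOO

Derivation:
Token 1: literal('U'). Output: "U"
Token 2: literal('O'). Output: "UO"
Token 3: backref(off=1, len=1). Copied 'O' from pos 1. Output: "UOO"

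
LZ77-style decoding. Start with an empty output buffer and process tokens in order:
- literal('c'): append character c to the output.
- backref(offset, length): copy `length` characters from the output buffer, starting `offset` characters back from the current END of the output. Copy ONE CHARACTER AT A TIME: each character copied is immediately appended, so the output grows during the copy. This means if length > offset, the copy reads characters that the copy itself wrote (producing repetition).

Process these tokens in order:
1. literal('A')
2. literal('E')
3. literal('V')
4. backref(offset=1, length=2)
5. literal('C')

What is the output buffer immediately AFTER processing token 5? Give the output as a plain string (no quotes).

Answer: AEVVVC

Derivation:
Token 1: literal('A'). Output: "A"
Token 2: literal('E'). Output: "AE"
Token 3: literal('V'). Output: "AEV"
Token 4: backref(off=1, len=2) (overlapping!). Copied 'VV' from pos 2. Output: "AEVVV"
Token 5: literal('C'). Output: "AEVVVC"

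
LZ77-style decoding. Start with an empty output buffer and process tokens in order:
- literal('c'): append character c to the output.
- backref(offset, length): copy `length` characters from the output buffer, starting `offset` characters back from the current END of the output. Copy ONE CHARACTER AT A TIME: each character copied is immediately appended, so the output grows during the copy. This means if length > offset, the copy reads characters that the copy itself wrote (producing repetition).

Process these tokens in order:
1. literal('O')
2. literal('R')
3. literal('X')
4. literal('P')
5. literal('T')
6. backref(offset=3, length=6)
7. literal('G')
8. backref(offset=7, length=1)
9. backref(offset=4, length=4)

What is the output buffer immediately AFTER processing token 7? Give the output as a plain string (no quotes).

Token 1: literal('O'). Output: "O"
Token 2: literal('R'). Output: "OR"
Token 3: literal('X'). Output: "ORX"
Token 4: literal('P'). Output: "ORXP"
Token 5: literal('T'). Output: "ORXPT"
Token 6: backref(off=3, len=6) (overlapping!). Copied 'XPTXPT' from pos 2. Output: "ORXPTXPTXPT"
Token 7: literal('G'). Output: "ORXPTXPTXPTG"

Answer: ORXPTXPTXPTG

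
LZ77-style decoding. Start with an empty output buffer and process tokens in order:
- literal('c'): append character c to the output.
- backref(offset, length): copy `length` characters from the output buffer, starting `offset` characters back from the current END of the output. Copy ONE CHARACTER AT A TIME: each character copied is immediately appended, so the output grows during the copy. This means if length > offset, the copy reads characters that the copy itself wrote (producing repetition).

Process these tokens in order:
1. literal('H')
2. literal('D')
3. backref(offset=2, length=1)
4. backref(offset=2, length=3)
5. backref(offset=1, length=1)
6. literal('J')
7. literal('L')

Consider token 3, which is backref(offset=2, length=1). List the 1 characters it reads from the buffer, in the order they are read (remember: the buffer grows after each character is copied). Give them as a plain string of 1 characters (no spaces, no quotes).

Token 1: literal('H'). Output: "H"
Token 2: literal('D'). Output: "HD"
Token 3: backref(off=2, len=1). Buffer before: "HD" (len 2)
  byte 1: read out[0]='H', append. Buffer now: "HDH"

Answer: H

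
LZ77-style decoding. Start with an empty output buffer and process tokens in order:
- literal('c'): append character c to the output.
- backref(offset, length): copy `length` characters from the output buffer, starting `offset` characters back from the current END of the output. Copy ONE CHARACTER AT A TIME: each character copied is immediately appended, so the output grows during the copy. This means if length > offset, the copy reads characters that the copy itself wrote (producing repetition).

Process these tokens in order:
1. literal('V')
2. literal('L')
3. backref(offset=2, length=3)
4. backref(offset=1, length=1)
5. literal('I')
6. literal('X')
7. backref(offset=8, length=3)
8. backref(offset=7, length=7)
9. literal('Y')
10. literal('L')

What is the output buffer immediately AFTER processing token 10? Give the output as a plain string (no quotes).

Answer: VLVLVVIXVLVVVIXVLVYL

Derivation:
Token 1: literal('V'). Output: "V"
Token 2: literal('L'). Output: "VL"
Token 3: backref(off=2, len=3) (overlapping!). Copied 'VLV' from pos 0. Output: "VLVLV"
Token 4: backref(off=1, len=1). Copied 'V' from pos 4. Output: "VLVLVV"
Token 5: literal('I'). Output: "VLVLVVI"
Token 6: literal('X'). Output: "VLVLVVIX"
Token 7: backref(off=8, len=3). Copied 'VLV' from pos 0. Output: "VLVLVVIXVLV"
Token 8: backref(off=7, len=7). Copied 'VVIXVLV' from pos 4. Output: "VLVLVVIXVLVVVIXVLV"
Token 9: literal('Y'). Output: "VLVLVVIXVLVVVIXVLVY"
Token 10: literal('L'). Output: "VLVLVVIXVLVVVIXVLVYL"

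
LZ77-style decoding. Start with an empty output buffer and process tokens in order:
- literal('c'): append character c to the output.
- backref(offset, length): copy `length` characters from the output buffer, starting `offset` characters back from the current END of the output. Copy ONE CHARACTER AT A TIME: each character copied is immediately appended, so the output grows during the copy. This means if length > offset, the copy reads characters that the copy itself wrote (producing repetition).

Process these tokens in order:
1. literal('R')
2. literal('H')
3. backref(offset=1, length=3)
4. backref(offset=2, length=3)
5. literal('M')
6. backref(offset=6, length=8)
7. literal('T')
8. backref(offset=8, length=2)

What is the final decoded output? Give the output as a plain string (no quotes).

Token 1: literal('R'). Output: "R"
Token 2: literal('H'). Output: "RH"
Token 3: backref(off=1, len=3) (overlapping!). Copied 'HHH' from pos 1. Output: "RHHHH"
Token 4: backref(off=2, len=3) (overlapping!). Copied 'HHH' from pos 3. Output: "RHHHHHHH"
Token 5: literal('M'). Output: "RHHHHHHHM"
Token 6: backref(off=6, len=8) (overlapping!). Copied 'HHHHHMHH' from pos 3. Output: "RHHHHHHHMHHHHHMHH"
Token 7: literal('T'). Output: "RHHHHHHHMHHHHHMHHT"
Token 8: backref(off=8, len=2). Copied 'HH' from pos 10. Output: "RHHHHHHHMHHHHHMHHTHH"

Answer: RHHHHHHHMHHHHHMHHTHH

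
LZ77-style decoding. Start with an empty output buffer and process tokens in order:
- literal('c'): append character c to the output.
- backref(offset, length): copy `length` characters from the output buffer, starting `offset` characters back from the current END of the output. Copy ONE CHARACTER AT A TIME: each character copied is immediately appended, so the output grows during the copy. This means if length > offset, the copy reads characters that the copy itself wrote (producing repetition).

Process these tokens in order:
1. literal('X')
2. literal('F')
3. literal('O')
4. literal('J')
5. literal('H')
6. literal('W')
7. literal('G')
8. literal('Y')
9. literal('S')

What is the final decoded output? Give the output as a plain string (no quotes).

Token 1: literal('X'). Output: "X"
Token 2: literal('F'). Output: "XF"
Token 3: literal('O'). Output: "XFO"
Token 4: literal('J'). Output: "XFOJ"
Token 5: literal('H'). Output: "XFOJH"
Token 6: literal('W'). Output: "XFOJHW"
Token 7: literal('G'). Output: "XFOJHWG"
Token 8: literal('Y'). Output: "XFOJHWGY"
Token 9: literal('S'). Output: "XFOJHWGYS"

Answer: XFOJHWGYS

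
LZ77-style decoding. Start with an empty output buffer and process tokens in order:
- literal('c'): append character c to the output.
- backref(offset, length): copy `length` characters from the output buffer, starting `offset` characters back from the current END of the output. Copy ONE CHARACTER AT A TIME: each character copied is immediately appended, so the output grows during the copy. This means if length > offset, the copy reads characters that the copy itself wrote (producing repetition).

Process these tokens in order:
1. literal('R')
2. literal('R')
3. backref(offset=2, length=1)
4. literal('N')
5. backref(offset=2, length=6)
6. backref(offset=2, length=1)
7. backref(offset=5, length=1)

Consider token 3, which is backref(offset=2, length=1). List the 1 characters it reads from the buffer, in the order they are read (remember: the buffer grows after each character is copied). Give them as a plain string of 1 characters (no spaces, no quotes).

Answer: R

Derivation:
Token 1: literal('R'). Output: "R"
Token 2: literal('R'). Output: "RR"
Token 3: backref(off=2, len=1). Buffer before: "RR" (len 2)
  byte 1: read out[0]='R', append. Buffer now: "RRR"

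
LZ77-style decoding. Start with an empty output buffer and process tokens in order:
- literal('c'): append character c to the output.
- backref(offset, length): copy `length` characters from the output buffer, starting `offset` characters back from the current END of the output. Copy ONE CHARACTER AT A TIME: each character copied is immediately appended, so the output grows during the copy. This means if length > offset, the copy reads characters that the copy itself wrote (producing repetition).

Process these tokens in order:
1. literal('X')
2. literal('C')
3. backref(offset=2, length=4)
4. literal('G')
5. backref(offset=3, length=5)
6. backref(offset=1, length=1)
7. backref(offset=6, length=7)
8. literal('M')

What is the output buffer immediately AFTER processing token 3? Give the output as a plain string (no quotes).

Token 1: literal('X'). Output: "X"
Token 2: literal('C'). Output: "XC"
Token 3: backref(off=2, len=4) (overlapping!). Copied 'XCXC' from pos 0. Output: "XCXCXC"

Answer: XCXCXC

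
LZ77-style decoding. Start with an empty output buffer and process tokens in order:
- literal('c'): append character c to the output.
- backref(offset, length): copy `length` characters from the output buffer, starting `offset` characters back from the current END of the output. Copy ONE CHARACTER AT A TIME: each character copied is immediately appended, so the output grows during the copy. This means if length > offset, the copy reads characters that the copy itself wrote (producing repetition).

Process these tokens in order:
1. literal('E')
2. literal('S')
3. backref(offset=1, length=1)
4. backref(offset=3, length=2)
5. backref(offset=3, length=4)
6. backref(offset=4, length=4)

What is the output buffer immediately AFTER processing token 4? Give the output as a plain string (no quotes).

Answer: ESSES

Derivation:
Token 1: literal('E'). Output: "E"
Token 2: literal('S'). Output: "ES"
Token 3: backref(off=1, len=1). Copied 'S' from pos 1. Output: "ESS"
Token 4: backref(off=3, len=2). Copied 'ES' from pos 0. Output: "ESSES"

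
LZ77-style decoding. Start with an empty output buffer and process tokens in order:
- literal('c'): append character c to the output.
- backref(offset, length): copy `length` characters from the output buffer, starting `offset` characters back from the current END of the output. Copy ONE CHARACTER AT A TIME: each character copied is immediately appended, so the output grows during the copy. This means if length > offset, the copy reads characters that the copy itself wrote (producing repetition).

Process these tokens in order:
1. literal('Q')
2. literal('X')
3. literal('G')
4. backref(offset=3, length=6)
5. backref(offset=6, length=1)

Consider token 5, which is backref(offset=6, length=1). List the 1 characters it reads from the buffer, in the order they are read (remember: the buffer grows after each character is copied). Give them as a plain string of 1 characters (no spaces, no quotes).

Token 1: literal('Q'). Output: "Q"
Token 2: literal('X'). Output: "QX"
Token 3: literal('G'). Output: "QXG"
Token 4: backref(off=3, len=6) (overlapping!). Copied 'QXGQXG' from pos 0. Output: "QXGQXGQXG"
Token 5: backref(off=6, len=1). Buffer before: "QXGQXGQXG" (len 9)
  byte 1: read out[3]='Q', append. Buffer now: "QXGQXGQXGQ"

Answer: Q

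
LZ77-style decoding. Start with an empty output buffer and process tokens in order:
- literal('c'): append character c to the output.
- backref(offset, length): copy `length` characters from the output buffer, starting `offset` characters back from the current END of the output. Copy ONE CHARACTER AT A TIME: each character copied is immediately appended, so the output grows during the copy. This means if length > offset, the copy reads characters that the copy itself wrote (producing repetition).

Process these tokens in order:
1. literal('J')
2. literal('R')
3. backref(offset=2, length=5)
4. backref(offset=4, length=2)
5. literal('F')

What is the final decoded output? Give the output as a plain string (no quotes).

Answer: JRJRJRJRJF

Derivation:
Token 1: literal('J'). Output: "J"
Token 2: literal('R'). Output: "JR"
Token 3: backref(off=2, len=5) (overlapping!). Copied 'JRJRJ' from pos 0. Output: "JRJRJRJ"
Token 4: backref(off=4, len=2). Copied 'RJ' from pos 3. Output: "JRJRJRJRJ"
Token 5: literal('F'). Output: "JRJRJRJRJF"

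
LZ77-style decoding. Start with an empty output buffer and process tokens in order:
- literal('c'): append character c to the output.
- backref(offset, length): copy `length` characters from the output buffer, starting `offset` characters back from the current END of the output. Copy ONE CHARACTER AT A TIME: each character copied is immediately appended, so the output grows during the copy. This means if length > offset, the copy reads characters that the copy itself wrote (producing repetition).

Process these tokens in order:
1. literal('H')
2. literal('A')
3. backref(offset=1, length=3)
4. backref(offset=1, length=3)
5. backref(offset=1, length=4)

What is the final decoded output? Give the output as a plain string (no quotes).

Answer: HAAAAAAAAAAA

Derivation:
Token 1: literal('H'). Output: "H"
Token 2: literal('A'). Output: "HA"
Token 3: backref(off=1, len=3) (overlapping!). Copied 'AAA' from pos 1. Output: "HAAAA"
Token 4: backref(off=1, len=3) (overlapping!). Copied 'AAA' from pos 4. Output: "HAAAAAAA"
Token 5: backref(off=1, len=4) (overlapping!). Copied 'AAAA' from pos 7. Output: "HAAAAAAAAAAA"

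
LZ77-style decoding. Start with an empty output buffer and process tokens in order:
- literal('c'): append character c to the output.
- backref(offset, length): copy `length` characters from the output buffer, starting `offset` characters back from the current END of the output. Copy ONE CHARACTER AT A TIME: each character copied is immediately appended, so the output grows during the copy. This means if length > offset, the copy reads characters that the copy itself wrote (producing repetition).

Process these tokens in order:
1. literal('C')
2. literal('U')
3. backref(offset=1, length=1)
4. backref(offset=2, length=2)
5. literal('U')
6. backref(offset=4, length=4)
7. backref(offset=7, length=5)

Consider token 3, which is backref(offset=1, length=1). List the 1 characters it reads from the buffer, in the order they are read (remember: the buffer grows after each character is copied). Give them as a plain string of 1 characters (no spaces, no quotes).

Answer: U

Derivation:
Token 1: literal('C'). Output: "C"
Token 2: literal('U'). Output: "CU"
Token 3: backref(off=1, len=1). Buffer before: "CU" (len 2)
  byte 1: read out[1]='U', append. Buffer now: "CUU"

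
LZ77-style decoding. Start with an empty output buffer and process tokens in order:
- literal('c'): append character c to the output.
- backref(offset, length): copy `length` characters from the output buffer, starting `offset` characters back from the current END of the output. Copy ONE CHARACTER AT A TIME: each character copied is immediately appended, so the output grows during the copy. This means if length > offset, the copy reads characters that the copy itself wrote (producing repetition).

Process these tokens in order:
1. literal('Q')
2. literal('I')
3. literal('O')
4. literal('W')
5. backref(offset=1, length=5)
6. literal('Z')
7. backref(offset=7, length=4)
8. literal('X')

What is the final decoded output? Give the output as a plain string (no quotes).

Answer: QIOWWWWWWZWWWWX

Derivation:
Token 1: literal('Q'). Output: "Q"
Token 2: literal('I'). Output: "QI"
Token 3: literal('O'). Output: "QIO"
Token 4: literal('W'). Output: "QIOW"
Token 5: backref(off=1, len=5) (overlapping!). Copied 'WWWWW' from pos 3. Output: "QIOWWWWWW"
Token 6: literal('Z'). Output: "QIOWWWWWWZ"
Token 7: backref(off=7, len=4). Copied 'WWWW' from pos 3. Output: "QIOWWWWWWZWWWW"
Token 8: literal('X'). Output: "QIOWWWWWWZWWWWX"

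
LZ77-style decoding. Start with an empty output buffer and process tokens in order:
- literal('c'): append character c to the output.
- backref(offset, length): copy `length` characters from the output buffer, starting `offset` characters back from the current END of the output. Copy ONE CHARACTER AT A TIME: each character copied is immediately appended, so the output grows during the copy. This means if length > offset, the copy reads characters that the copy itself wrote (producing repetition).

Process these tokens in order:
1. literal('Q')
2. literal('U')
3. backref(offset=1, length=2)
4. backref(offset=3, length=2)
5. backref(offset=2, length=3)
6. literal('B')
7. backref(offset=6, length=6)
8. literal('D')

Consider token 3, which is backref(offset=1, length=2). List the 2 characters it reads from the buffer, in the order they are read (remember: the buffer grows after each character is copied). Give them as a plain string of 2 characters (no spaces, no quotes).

Token 1: literal('Q'). Output: "Q"
Token 2: literal('U'). Output: "QU"
Token 3: backref(off=1, len=2). Buffer before: "QU" (len 2)
  byte 1: read out[1]='U', append. Buffer now: "QUU"
  byte 2: read out[2]='U', append. Buffer now: "QUUU"

Answer: UU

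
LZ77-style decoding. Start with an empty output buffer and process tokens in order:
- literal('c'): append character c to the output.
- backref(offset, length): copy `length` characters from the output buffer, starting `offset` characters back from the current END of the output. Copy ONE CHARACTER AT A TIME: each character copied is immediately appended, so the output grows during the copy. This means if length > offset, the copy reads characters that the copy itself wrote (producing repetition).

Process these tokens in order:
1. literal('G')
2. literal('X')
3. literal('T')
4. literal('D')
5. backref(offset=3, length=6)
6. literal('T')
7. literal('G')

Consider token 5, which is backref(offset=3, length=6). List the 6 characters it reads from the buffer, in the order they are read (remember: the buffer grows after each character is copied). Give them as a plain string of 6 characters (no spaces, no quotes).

Token 1: literal('G'). Output: "G"
Token 2: literal('X'). Output: "GX"
Token 3: literal('T'). Output: "GXT"
Token 4: literal('D'). Output: "GXTD"
Token 5: backref(off=3, len=6). Buffer before: "GXTD" (len 4)
  byte 1: read out[1]='X', append. Buffer now: "GXTDX"
  byte 2: read out[2]='T', append. Buffer now: "GXTDXT"
  byte 3: read out[3]='D', append. Buffer now: "GXTDXTD"
  byte 4: read out[4]='X', append. Buffer now: "GXTDXTDX"
  byte 5: read out[5]='T', append. Buffer now: "GXTDXTDXT"
  byte 6: read out[6]='D', append. Buffer now: "GXTDXTDXTD"

Answer: XTDXTD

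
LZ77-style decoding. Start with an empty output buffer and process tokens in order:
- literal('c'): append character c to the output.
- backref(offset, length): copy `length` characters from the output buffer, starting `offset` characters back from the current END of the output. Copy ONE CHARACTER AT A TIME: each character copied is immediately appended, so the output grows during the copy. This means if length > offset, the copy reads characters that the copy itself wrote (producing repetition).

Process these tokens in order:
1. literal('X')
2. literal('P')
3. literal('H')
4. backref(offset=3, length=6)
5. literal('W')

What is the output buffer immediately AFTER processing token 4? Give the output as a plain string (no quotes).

Token 1: literal('X'). Output: "X"
Token 2: literal('P'). Output: "XP"
Token 3: literal('H'). Output: "XPH"
Token 4: backref(off=3, len=6) (overlapping!). Copied 'XPHXPH' from pos 0. Output: "XPHXPHXPH"

Answer: XPHXPHXPH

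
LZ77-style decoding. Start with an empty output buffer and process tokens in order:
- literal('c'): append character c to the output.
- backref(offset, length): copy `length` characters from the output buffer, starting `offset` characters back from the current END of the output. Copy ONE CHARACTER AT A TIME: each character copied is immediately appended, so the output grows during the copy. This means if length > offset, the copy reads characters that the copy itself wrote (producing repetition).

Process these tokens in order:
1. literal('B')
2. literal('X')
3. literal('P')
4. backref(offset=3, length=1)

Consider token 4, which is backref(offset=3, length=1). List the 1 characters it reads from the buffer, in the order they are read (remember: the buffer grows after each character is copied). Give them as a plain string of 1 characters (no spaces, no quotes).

Token 1: literal('B'). Output: "B"
Token 2: literal('X'). Output: "BX"
Token 3: literal('P'). Output: "BXP"
Token 4: backref(off=3, len=1). Buffer before: "BXP" (len 3)
  byte 1: read out[0]='B', append. Buffer now: "BXPB"

Answer: B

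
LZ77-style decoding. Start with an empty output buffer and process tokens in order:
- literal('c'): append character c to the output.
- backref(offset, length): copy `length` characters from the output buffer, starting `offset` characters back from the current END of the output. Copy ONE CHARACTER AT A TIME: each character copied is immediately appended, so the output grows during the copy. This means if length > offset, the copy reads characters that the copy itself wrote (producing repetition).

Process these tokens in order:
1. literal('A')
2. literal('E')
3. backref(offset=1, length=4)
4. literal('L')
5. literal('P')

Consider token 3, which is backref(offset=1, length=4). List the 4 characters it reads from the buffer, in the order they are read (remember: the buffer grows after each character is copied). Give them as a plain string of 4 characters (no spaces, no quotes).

Answer: EEEE

Derivation:
Token 1: literal('A'). Output: "A"
Token 2: literal('E'). Output: "AE"
Token 3: backref(off=1, len=4). Buffer before: "AE" (len 2)
  byte 1: read out[1]='E', append. Buffer now: "AEE"
  byte 2: read out[2]='E', append. Buffer now: "AEEE"
  byte 3: read out[3]='E', append. Buffer now: "AEEEE"
  byte 4: read out[4]='E', append. Buffer now: "AEEEEE"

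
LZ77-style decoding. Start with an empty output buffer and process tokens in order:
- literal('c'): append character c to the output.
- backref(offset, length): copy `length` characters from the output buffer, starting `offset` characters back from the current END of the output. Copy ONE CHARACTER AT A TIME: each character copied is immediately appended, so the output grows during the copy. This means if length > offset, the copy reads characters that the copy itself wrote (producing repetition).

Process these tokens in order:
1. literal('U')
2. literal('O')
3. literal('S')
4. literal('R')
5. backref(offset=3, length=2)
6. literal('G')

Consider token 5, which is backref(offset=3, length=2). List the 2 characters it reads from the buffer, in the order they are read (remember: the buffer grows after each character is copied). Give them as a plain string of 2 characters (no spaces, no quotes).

Token 1: literal('U'). Output: "U"
Token 2: literal('O'). Output: "UO"
Token 3: literal('S'). Output: "UOS"
Token 4: literal('R'). Output: "UOSR"
Token 5: backref(off=3, len=2). Buffer before: "UOSR" (len 4)
  byte 1: read out[1]='O', append. Buffer now: "UOSRO"
  byte 2: read out[2]='S', append. Buffer now: "UOSROS"

Answer: OS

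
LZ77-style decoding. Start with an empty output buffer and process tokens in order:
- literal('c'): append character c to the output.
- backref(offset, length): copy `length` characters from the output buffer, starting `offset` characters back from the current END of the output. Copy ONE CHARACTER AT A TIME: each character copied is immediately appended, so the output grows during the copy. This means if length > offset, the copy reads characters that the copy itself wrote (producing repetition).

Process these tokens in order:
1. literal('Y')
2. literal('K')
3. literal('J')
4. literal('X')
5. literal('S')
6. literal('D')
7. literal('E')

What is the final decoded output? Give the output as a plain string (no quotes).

Token 1: literal('Y'). Output: "Y"
Token 2: literal('K'). Output: "YK"
Token 3: literal('J'). Output: "YKJ"
Token 4: literal('X'). Output: "YKJX"
Token 5: literal('S'). Output: "YKJXS"
Token 6: literal('D'). Output: "YKJXSD"
Token 7: literal('E'). Output: "YKJXSDE"

Answer: YKJXSDE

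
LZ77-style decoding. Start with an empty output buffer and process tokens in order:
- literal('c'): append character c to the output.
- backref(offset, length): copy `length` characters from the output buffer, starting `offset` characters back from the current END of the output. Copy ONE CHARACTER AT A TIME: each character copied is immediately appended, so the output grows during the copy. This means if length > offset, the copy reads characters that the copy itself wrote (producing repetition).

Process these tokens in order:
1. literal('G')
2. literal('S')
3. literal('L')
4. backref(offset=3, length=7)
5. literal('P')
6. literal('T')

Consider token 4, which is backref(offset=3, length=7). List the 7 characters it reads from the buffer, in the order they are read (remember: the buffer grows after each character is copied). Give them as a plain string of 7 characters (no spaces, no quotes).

Answer: GSLGSLG

Derivation:
Token 1: literal('G'). Output: "G"
Token 2: literal('S'). Output: "GS"
Token 3: literal('L'). Output: "GSL"
Token 4: backref(off=3, len=7). Buffer before: "GSL" (len 3)
  byte 1: read out[0]='G', append. Buffer now: "GSLG"
  byte 2: read out[1]='S', append. Buffer now: "GSLGS"
  byte 3: read out[2]='L', append. Buffer now: "GSLGSL"
  byte 4: read out[3]='G', append. Buffer now: "GSLGSLG"
  byte 5: read out[4]='S', append. Buffer now: "GSLGSLGS"
  byte 6: read out[5]='L', append. Buffer now: "GSLGSLGSL"
  byte 7: read out[6]='G', append. Buffer now: "GSLGSLGSLG"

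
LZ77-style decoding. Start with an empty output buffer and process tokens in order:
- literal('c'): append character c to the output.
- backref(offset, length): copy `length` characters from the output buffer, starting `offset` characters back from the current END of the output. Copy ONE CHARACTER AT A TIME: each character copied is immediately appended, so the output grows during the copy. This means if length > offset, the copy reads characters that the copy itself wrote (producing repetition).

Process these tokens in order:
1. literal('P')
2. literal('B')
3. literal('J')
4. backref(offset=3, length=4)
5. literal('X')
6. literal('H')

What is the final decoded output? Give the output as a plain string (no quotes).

Answer: PBJPBJPXH

Derivation:
Token 1: literal('P'). Output: "P"
Token 2: literal('B'). Output: "PB"
Token 3: literal('J'). Output: "PBJ"
Token 4: backref(off=3, len=4) (overlapping!). Copied 'PBJP' from pos 0. Output: "PBJPBJP"
Token 5: literal('X'). Output: "PBJPBJPX"
Token 6: literal('H'). Output: "PBJPBJPXH"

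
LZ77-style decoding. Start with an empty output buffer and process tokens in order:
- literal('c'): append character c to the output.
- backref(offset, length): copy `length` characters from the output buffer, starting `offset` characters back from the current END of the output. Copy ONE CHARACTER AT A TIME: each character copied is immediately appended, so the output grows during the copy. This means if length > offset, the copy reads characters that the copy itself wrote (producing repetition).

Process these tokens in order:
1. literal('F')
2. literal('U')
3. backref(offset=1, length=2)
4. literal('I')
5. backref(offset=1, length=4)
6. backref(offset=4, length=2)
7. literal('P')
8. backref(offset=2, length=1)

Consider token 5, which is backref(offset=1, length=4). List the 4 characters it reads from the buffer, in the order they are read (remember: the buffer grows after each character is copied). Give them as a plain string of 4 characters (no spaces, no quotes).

Answer: IIII

Derivation:
Token 1: literal('F'). Output: "F"
Token 2: literal('U'). Output: "FU"
Token 3: backref(off=1, len=2) (overlapping!). Copied 'UU' from pos 1. Output: "FUUU"
Token 4: literal('I'). Output: "FUUUI"
Token 5: backref(off=1, len=4). Buffer before: "FUUUI" (len 5)
  byte 1: read out[4]='I', append. Buffer now: "FUUUII"
  byte 2: read out[5]='I', append. Buffer now: "FUUUIII"
  byte 3: read out[6]='I', append. Buffer now: "FUUUIIII"
  byte 4: read out[7]='I', append. Buffer now: "FUUUIIIII"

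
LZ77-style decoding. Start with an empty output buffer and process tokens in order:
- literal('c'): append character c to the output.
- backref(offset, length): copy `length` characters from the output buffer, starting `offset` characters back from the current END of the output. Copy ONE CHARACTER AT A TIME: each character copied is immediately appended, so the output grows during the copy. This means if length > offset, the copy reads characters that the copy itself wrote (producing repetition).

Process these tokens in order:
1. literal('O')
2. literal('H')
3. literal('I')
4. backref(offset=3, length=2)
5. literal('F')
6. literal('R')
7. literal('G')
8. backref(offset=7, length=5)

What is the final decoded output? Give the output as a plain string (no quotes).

Token 1: literal('O'). Output: "O"
Token 2: literal('H'). Output: "OH"
Token 3: literal('I'). Output: "OHI"
Token 4: backref(off=3, len=2). Copied 'OH' from pos 0. Output: "OHIOH"
Token 5: literal('F'). Output: "OHIOHF"
Token 6: literal('R'). Output: "OHIOHFR"
Token 7: literal('G'). Output: "OHIOHFRG"
Token 8: backref(off=7, len=5). Copied 'HIOHF' from pos 1. Output: "OHIOHFRGHIOHF"

Answer: OHIOHFRGHIOHF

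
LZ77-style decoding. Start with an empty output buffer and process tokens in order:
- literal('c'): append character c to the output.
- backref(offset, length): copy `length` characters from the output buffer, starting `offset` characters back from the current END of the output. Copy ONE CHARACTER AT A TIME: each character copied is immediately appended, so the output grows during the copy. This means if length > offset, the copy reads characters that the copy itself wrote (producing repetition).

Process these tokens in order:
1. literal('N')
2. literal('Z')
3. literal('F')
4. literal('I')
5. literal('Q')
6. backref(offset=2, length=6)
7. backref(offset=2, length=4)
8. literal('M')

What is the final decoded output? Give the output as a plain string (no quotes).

Answer: NZFIQIQIQIQIQIQM

Derivation:
Token 1: literal('N'). Output: "N"
Token 2: literal('Z'). Output: "NZ"
Token 3: literal('F'). Output: "NZF"
Token 4: literal('I'). Output: "NZFI"
Token 5: literal('Q'). Output: "NZFIQ"
Token 6: backref(off=2, len=6) (overlapping!). Copied 'IQIQIQ' from pos 3. Output: "NZFIQIQIQIQ"
Token 7: backref(off=2, len=4) (overlapping!). Copied 'IQIQ' from pos 9. Output: "NZFIQIQIQIQIQIQ"
Token 8: literal('M'). Output: "NZFIQIQIQIQIQIQM"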